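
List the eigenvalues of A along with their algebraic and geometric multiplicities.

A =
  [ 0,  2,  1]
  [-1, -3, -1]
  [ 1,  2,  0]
λ = -1: alg = 3, geom = 2

Step 1 — factor the characteristic polynomial to read off the algebraic multiplicities:
  χ_A(x) = (x + 1)^3

Step 2 — compute geometric multiplicities via the rank-nullity identity g(λ) = n − rank(A − λI):
  rank(A − (-1)·I) = 1, so dim ker(A − (-1)·I) = n − 1 = 2

Summary:
  λ = -1: algebraic multiplicity = 3, geometric multiplicity = 2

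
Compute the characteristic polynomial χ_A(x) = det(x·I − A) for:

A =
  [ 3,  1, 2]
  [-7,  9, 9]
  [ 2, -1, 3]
x^3 - 15*x^2 + 75*x - 125

Expanding det(x·I − A) (e.g. by cofactor expansion or by noting that A is similar to its Jordan form J, which has the same characteristic polynomial as A) gives
  χ_A(x) = x^3 - 15*x^2 + 75*x - 125
which factors as (x - 5)^3. The eigenvalues (with algebraic multiplicities) are λ = 5 with multiplicity 3.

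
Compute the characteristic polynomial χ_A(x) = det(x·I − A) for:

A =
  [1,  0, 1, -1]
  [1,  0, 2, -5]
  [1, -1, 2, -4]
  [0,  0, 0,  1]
x^4 - 4*x^3 + 6*x^2 - 4*x + 1

Expanding det(x·I − A) (e.g. by cofactor expansion or by noting that A is similar to its Jordan form J, which has the same characteristic polynomial as A) gives
  χ_A(x) = x^4 - 4*x^3 + 6*x^2 - 4*x + 1
which factors as (x - 1)^4. The eigenvalues (with algebraic multiplicities) are λ = 1 with multiplicity 4.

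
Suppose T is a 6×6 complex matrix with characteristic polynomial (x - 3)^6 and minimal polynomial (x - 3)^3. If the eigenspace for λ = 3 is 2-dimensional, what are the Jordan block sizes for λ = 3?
Block sizes for λ = 3: [3, 3]

Step 1 — from the characteristic polynomial, algebraic multiplicity of λ = 3 is 6. From dim ker(T − (3)·I) = 2, there are exactly 2 Jordan blocks for λ = 3.
Step 2 — from the minimal polynomial, the factor (x − 3)^3 tells us the largest block for λ = 3 has size 3.
Step 3 — with total size 6, 2 blocks, and largest block 3, the block sizes (in nonincreasing order) are [3, 3].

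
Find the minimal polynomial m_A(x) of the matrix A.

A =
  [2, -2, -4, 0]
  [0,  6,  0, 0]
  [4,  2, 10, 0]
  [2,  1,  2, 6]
x^2 - 12*x + 36

The characteristic polynomial is χ_A(x) = (x - 6)^4, so the eigenvalues are known. The minimal polynomial is
  m_A(x) = Π_λ (x − λ)^{k_λ}
where k_λ is the size of the *largest* Jordan block for λ (equivalently, the smallest k with (A − λI)^k v = 0 for every generalised eigenvector v of λ).

  λ = 6: largest Jordan block has size 2, contributing (x − 6)^2

So m_A(x) = (x - 6)^2 = x^2 - 12*x + 36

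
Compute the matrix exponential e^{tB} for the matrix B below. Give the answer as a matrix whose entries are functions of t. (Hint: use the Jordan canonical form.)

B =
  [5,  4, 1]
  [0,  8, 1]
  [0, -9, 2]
e^{tB} =
  [exp(5*t), 3*t^2*exp(5*t)/2 + 4*t*exp(5*t), t^2*exp(5*t)/2 + t*exp(5*t)]
  [0, 3*t*exp(5*t) + exp(5*t), t*exp(5*t)]
  [0, -9*t*exp(5*t), -3*t*exp(5*t) + exp(5*t)]

Strategy: write B = P · J · P⁻¹ where J is a Jordan canonical form, so e^{tB} = P · e^{tJ} · P⁻¹, and e^{tJ} can be computed block-by-block.

B has Jordan form
J =
  [5, 1, 0]
  [0, 5, 1]
  [0, 0, 5]
(up to reordering of blocks).

Per-block formulas:
  For a 3×3 Jordan block J_3(5): exp(t · J_3(5)) = e^(5t)·(I + t·N + (t^2/2)·N^2), where N is the 3×3 nilpotent shift.

After assembling e^{tJ} and conjugating by P, we get:

e^{tB} =
  [exp(5*t), 3*t^2*exp(5*t)/2 + 4*t*exp(5*t), t^2*exp(5*t)/2 + t*exp(5*t)]
  [0, 3*t*exp(5*t) + exp(5*t), t*exp(5*t)]
  [0, -9*t*exp(5*t), -3*t*exp(5*t) + exp(5*t)]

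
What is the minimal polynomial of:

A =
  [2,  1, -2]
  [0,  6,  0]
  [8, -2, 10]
x^2 - 12*x + 36

The characteristic polynomial is χ_A(x) = (x - 6)^3, so the eigenvalues are known. The minimal polynomial is
  m_A(x) = Π_λ (x − λ)^{k_λ}
where k_λ is the size of the *largest* Jordan block for λ (equivalently, the smallest k with (A − λI)^k v = 0 for every generalised eigenvector v of λ).

  λ = 6: largest Jordan block has size 2, contributing (x − 6)^2

So m_A(x) = (x - 6)^2 = x^2 - 12*x + 36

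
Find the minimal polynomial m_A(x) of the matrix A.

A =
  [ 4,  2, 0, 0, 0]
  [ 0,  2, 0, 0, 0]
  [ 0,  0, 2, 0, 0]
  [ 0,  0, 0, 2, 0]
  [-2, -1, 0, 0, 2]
x^3 - 8*x^2 + 20*x - 16

The characteristic polynomial is χ_A(x) = (x - 4)*(x - 2)^4, so the eigenvalues are known. The minimal polynomial is
  m_A(x) = Π_λ (x − λ)^{k_λ}
where k_λ is the size of the *largest* Jordan block for λ (equivalently, the smallest k with (A − λI)^k v = 0 for every generalised eigenvector v of λ).

  λ = 2: largest Jordan block has size 2, contributing (x − 2)^2
  λ = 4: largest Jordan block has size 1, contributing (x − 4)

So m_A(x) = (x - 4)*(x - 2)^2 = x^3 - 8*x^2 + 20*x - 16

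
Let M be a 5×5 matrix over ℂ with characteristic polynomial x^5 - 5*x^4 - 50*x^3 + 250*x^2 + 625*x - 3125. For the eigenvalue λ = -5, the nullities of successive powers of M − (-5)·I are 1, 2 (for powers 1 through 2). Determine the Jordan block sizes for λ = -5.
Block sizes for λ = -5: [2]

From the dimensions of kernels of powers, the number of Jordan blocks of size at least j is d_j − d_{j−1} where d_j = dim ker(N^j) (with d_0 = 0). Computing the differences gives [1, 1].
The number of blocks of size exactly k is (#blocks of size ≥ k) − (#blocks of size ≥ k + 1), so the partition is: 1 block(s) of size 2.
In nonincreasing order the block sizes are [2].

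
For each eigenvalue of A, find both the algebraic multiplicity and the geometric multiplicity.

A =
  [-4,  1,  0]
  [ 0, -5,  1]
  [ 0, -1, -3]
λ = -4: alg = 3, geom = 1

Step 1 — factor the characteristic polynomial to read off the algebraic multiplicities:
  χ_A(x) = (x + 4)^3

Step 2 — compute geometric multiplicities via the rank-nullity identity g(λ) = n − rank(A − λI):
  rank(A − (-4)·I) = 2, so dim ker(A − (-4)·I) = n − 2 = 1

Summary:
  λ = -4: algebraic multiplicity = 3, geometric multiplicity = 1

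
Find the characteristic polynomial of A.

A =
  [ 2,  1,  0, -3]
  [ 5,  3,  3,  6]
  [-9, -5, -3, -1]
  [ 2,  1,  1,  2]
x^4 - 4*x^3 + 6*x^2 - 4*x + 1

Expanding det(x·I − A) (e.g. by cofactor expansion or by noting that A is similar to its Jordan form J, which has the same characteristic polynomial as A) gives
  χ_A(x) = x^4 - 4*x^3 + 6*x^2 - 4*x + 1
which factors as (x - 1)^4. The eigenvalues (with algebraic multiplicities) are λ = 1 with multiplicity 4.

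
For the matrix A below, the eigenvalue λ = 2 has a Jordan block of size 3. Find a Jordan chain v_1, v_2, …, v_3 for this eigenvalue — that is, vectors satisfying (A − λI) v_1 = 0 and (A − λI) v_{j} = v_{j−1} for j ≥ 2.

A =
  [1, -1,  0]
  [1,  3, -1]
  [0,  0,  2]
A Jordan chain for λ = 2 of length 3:
v_1 = (1, -1, 0)ᵀ
v_2 = (0, -1, 0)ᵀ
v_3 = (0, 0, 1)ᵀ

Let N = A − (2)·I. We want v_3 with N^3 v_3 = 0 but N^2 v_3 ≠ 0; then v_{j-1} := N · v_j for j = 3, …, 2.

Pick v_3 = (0, 0, 1)ᵀ.
Then v_2 = N · v_3 = (0, -1, 0)ᵀ.
Then v_1 = N · v_2 = (1, -1, 0)ᵀ.

Sanity check: (A − (2)·I) v_1 = (0, 0, 0)ᵀ = 0. ✓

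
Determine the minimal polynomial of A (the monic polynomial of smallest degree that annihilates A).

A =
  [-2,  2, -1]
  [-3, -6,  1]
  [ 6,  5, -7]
x^3 + 15*x^2 + 75*x + 125

The characteristic polynomial is χ_A(x) = (x + 5)^3, so the eigenvalues are known. The minimal polynomial is
  m_A(x) = Π_λ (x − λ)^{k_λ}
where k_λ is the size of the *largest* Jordan block for λ (equivalently, the smallest k with (A − λI)^k v = 0 for every generalised eigenvector v of λ).

  λ = -5: largest Jordan block has size 3, contributing (x + 5)^3

So m_A(x) = (x + 5)^3 = x^3 + 15*x^2 + 75*x + 125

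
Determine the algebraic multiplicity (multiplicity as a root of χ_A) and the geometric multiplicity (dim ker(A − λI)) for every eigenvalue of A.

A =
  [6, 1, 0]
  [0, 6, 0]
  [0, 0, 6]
λ = 6: alg = 3, geom = 2

Step 1 — factor the characteristic polynomial to read off the algebraic multiplicities:
  χ_A(x) = (x - 6)^3

Step 2 — compute geometric multiplicities via the rank-nullity identity g(λ) = n − rank(A − λI):
  rank(A − (6)·I) = 1, so dim ker(A − (6)·I) = n − 1 = 2

Summary:
  λ = 6: algebraic multiplicity = 3, geometric multiplicity = 2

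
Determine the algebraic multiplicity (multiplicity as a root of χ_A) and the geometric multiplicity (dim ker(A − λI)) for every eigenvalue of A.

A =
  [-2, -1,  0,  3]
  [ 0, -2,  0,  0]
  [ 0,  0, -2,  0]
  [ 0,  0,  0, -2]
λ = -2: alg = 4, geom = 3

Step 1 — factor the characteristic polynomial to read off the algebraic multiplicities:
  χ_A(x) = (x + 2)^4

Step 2 — compute geometric multiplicities via the rank-nullity identity g(λ) = n − rank(A − λI):
  rank(A − (-2)·I) = 1, so dim ker(A − (-2)·I) = n − 1 = 3

Summary:
  λ = -2: algebraic multiplicity = 4, geometric multiplicity = 3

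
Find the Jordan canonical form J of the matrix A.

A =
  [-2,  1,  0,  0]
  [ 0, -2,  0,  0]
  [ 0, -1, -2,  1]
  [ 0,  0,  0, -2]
J_2(-2) ⊕ J_2(-2)

The characteristic polynomial is
  det(x·I − A) = x^4 + 8*x^3 + 24*x^2 + 32*x + 16 = (x + 2)^4

Eigenvalues and multiplicities (the geometric multiplicity of λ is n − rank(A − λI), which equals the number of Jordan blocks for λ):
  λ = -2: algebraic multiplicity = 4, geometric multiplicity = 2

Determining the block sizes for each eigenvalue:
  λ = -2: with am = 4 and gm = 2, the partition is not yet determined (e.g. several partitions of 4 into 2 parts exist). Let N = A − (-2)·I. Computing rank(N^1) = 2, rank(N^2) = 0; the number of blocks of size ≥ j is rank(N^{j−1}) − rank(N^j), giving [2, 2]. So we have 2 block(s) of size 2 → block sizes [2, 2]

Assembling the blocks gives a Jordan form
J =
  [-2,  1,  0,  0]
  [ 0, -2,  0,  0]
  [ 0,  0, -2,  1]
  [ 0,  0,  0, -2]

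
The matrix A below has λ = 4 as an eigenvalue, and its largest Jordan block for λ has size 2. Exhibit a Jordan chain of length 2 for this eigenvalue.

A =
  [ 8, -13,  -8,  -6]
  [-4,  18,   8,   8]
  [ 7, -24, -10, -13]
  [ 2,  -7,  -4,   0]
A Jordan chain for λ = 4 of length 2:
v_1 = (4, -4, 7, 2)ᵀ
v_2 = (1, 0, 0, 0)ᵀ

Let N = A − (4)·I. We want v_2 with N^2 v_2 = 0 but N^1 v_2 ≠ 0; then v_{j-1} := N · v_j for j = 2, …, 2.

Pick v_2 = (1, 0, 0, 0)ᵀ.
Then v_1 = N · v_2 = (4, -4, 7, 2)ᵀ.

Sanity check: (A − (4)·I) v_1 = (0, 0, 0, 0)ᵀ = 0. ✓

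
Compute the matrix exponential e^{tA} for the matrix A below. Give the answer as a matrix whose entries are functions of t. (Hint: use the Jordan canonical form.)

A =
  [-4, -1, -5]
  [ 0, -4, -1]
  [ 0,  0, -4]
e^{tA} =
  [exp(-4*t), -t*exp(-4*t), t^2*exp(-4*t)/2 - 5*t*exp(-4*t)]
  [0, exp(-4*t), -t*exp(-4*t)]
  [0, 0, exp(-4*t)]

Strategy: write A = P · J · P⁻¹ where J is a Jordan canonical form, so e^{tA} = P · e^{tJ} · P⁻¹, and e^{tJ} can be computed block-by-block.

A has Jordan form
J =
  [-4,  1,  0]
  [ 0, -4,  1]
  [ 0,  0, -4]
(up to reordering of blocks).

Per-block formulas:
  For a 3×3 Jordan block J_3(-4): exp(t · J_3(-4)) = e^(-4t)·(I + t·N + (t^2/2)·N^2), where N is the 3×3 nilpotent shift.

After assembling e^{tJ} and conjugating by P, we get:

e^{tA} =
  [exp(-4*t), -t*exp(-4*t), t^2*exp(-4*t)/2 - 5*t*exp(-4*t)]
  [0, exp(-4*t), -t*exp(-4*t)]
  [0, 0, exp(-4*t)]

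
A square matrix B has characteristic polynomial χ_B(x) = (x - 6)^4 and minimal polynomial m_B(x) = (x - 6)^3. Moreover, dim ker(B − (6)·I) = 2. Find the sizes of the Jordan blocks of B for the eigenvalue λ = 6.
Block sizes for λ = 6: [3, 1]

Step 1 — from the characteristic polynomial, algebraic multiplicity of λ = 6 is 4. From dim ker(B − (6)·I) = 2, there are exactly 2 Jordan blocks for λ = 6.
Step 2 — from the minimal polynomial, the factor (x − 6)^3 tells us the largest block for λ = 6 has size 3.
Step 3 — with total size 4, 2 blocks, and largest block 3, the block sizes (in nonincreasing order) are [3, 1].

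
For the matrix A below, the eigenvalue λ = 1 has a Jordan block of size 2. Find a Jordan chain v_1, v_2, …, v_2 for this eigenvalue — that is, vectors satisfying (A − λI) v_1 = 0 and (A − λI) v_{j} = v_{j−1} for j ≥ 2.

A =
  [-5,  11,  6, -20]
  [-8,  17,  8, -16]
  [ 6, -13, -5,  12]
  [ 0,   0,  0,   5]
A Jordan chain for λ = 1 of length 2:
v_1 = (-1, 0, -1, 0)ᵀ
v_2 = (2, 1, 0, 0)ᵀ

Let N = A − (1)·I. We want v_2 with N^2 v_2 = 0 but N^1 v_2 ≠ 0; then v_{j-1} := N · v_j for j = 2, …, 2.

Pick v_2 = (2, 1, 0, 0)ᵀ.
Then v_1 = N · v_2 = (-1, 0, -1, 0)ᵀ.

Sanity check: (A − (1)·I) v_1 = (0, 0, 0, 0)ᵀ = 0. ✓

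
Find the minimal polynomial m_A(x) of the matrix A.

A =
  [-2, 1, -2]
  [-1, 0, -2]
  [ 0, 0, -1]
x^2 + 2*x + 1

The characteristic polynomial is χ_A(x) = (x + 1)^3, so the eigenvalues are known. The minimal polynomial is
  m_A(x) = Π_λ (x − λ)^{k_λ}
where k_λ is the size of the *largest* Jordan block for λ (equivalently, the smallest k with (A − λI)^k v = 0 for every generalised eigenvector v of λ).

  λ = -1: largest Jordan block has size 2, contributing (x + 1)^2

So m_A(x) = (x + 1)^2 = x^2 + 2*x + 1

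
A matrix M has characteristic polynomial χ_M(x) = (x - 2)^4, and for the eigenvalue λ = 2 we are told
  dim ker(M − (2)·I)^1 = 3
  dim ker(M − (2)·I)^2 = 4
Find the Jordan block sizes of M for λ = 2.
Block sizes for λ = 2: [2, 1, 1]

From the dimensions of kernels of powers, the number of Jordan blocks of size at least j is d_j − d_{j−1} where d_j = dim ker(N^j) (with d_0 = 0). Computing the differences gives [3, 1].
The number of blocks of size exactly k is (#blocks of size ≥ k) − (#blocks of size ≥ k + 1), so the partition is: 2 block(s) of size 1, 1 block(s) of size 2.
In nonincreasing order the block sizes are [2, 1, 1].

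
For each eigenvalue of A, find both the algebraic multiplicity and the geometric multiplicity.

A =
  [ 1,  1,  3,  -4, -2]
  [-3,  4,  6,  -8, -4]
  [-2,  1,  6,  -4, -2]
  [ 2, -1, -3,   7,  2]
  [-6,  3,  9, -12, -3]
λ = 3: alg = 5, geom = 3

Step 1 — factor the characteristic polynomial to read off the algebraic multiplicities:
  χ_A(x) = (x - 3)^5

Step 2 — compute geometric multiplicities via the rank-nullity identity g(λ) = n − rank(A − λI):
  rank(A − (3)·I) = 2, so dim ker(A − (3)·I) = n − 2 = 3

Summary:
  λ = 3: algebraic multiplicity = 5, geometric multiplicity = 3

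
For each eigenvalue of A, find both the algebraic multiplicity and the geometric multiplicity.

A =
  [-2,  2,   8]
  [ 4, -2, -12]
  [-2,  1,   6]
λ = 0: alg = 2, geom = 1; λ = 2: alg = 1, geom = 1

Step 1 — factor the characteristic polynomial to read off the algebraic multiplicities:
  χ_A(x) = x^2*(x - 2)

Step 2 — compute geometric multiplicities via the rank-nullity identity g(λ) = n − rank(A − λI):
  rank(A − (0)·I) = 2, so dim ker(A − (0)·I) = n − 2 = 1
  rank(A − (2)·I) = 2, so dim ker(A − (2)·I) = n − 2 = 1

Summary:
  λ = 0: algebraic multiplicity = 2, geometric multiplicity = 1
  λ = 2: algebraic multiplicity = 1, geometric multiplicity = 1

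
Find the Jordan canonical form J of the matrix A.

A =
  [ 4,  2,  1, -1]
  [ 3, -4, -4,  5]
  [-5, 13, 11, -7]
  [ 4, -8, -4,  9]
J_3(5) ⊕ J_1(5)

The characteristic polynomial is
  det(x·I − A) = x^4 - 20*x^3 + 150*x^2 - 500*x + 625 = (x - 5)^4

Eigenvalues and multiplicities (the geometric multiplicity of λ is n − rank(A − λI), which equals the number of Jordan blocks for λ):
  λ = 5: algebraic multiplicity = 4, geometric multiplicity = 2

Determining the block sizes for each eigenvalue:
  λ = 5: with am = 4 and gm = 2, the partition is not yet determined (e.g. several partitions of 4 into 2 parts exist). Let N = A − (5)·I. Computing rank(N^1) = 2, rank(N^2) = 1, rank(N^3) = 0; the number of blocks of size ≥ j is rank(N^{j−1}) − rank(N^j), giving [2, 1, 1]. So we have 1 block(s) of size 3, 1 block(s) of size 1 → block sizes [3, 1]

Assembling the blocks gives a Jordan form
J =
  [5, 1, 0, 0]
  [0, 5, 1, 0]
  [0, 0, 5, 0]
  [0, 0, 0, 5]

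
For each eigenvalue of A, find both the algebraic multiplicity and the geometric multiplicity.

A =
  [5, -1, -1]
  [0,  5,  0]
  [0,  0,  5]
λ = 5: alg = 3, geom = 2

Step 1 — factor the characteristic polynomial to read off the algebraic multiplicities:
  χ_A(x) = (x - 5)^3

Step 2 — compute geometric multiplicities via the rank-nullity identity g(λ) = n − rank(A − λI):
  rank(A − (5)·I) = 1, so dim ker(A − (5)·I) = n − 1 = 2

Summary:
  λ = 5: algebraic multiplicity = 3, geometric multiplicity = 2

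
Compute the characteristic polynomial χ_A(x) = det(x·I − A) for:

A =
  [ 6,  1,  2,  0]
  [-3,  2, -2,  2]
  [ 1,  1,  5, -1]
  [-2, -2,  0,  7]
x^4 - 20*x^3 + 150*x^2 - 500*x + 625

Expanding det(x·I − A) (e.g. by cofactor expansion or by noting that A is similar to its Jordan form J, which has the same characteristic polynomial as A) gives
  χ_A(x) = x^4 - 20*x^3 + 150*x^2 - 500*x + 625
which factors as (x - 5)^4. The eigenvalues (with algebraic multiplicities) are λ = 5 with multiplicity 4.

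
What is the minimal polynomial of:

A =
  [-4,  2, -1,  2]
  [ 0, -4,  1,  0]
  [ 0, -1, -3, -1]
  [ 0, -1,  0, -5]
x^3 + 12*x^2 + 48*x + 64

The characteristic polynomial is χ_A(x) = (x + 4)^4, so the eigenvalues are known. The minimal polynomial is
  m_A(x) = Π_λ (x − λ)^{k_λ}
where k_λ is the size of the *largest* Jordan block for λ (equivalently, the smallest k with (A − λI)^k v = 0 for every generalised eigenvector v of λ).

  λ = -4: largest Jordan block has size 3, contributing (x + 4)^3

So m_A(x) = (x + 4)^3 = x^3 + 12*x^2 + 48*x + 64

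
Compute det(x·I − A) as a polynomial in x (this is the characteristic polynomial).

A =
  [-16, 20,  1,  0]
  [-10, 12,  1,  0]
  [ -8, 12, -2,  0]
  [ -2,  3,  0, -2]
x^4 + 8*x^3 + 24*x^2 + 32*x + 16

Expanding det(x·I − A) (e.g. by cofactor expansion or by noting that A is similar to its Jordan form J, which has the same characteristic polynomial as A) gives
  χ_A(x) = x^4 + 8*x^3 + 24*x^2 + 32*x + 16
which factors as (x + 2)^4. The eigenvalues (with algebraic multiplicities) are λ = -2 with multiplicity 4.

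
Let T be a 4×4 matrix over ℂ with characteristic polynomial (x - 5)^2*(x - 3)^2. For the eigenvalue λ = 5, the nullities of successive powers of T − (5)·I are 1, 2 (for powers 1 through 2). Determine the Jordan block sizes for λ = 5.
Block sizes for λ = 5: [2]

From the dimensions of kernels of powers, the number of Jordan blocks of size at least j is d_j − d_{j−1} where d_j = dim ker(N^j) (with d_0 = 0). Computing the differences gives [1, 1].
The number of blocks of size exactly k is (#blocks of size ≥ k) − (#blocks of size ≥ k + 1), so the partition is: 1 block(s) of size 2.
In nonincreasing order the block sizes are [2].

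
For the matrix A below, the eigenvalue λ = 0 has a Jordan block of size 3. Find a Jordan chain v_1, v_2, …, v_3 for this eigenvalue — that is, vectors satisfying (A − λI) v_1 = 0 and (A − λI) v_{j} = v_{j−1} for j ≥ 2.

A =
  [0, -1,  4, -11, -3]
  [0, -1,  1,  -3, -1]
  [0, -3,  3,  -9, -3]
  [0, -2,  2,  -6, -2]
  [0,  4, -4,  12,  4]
A Jordan chain for λ = 0 of length 3:
v_1 = (-1, 0, 0, 0, 0)ᵀ
v_2 = (-1, -1, -3, -2, 4)ᵀ
v_3 = (0, 1, 0, 0, 0)ᵀ

Let N = A − (0)·I. We want v_3 with N^3 v_3 = 0 but N^2 v_3 ≠ 0; then v_{j-1} := N · v_j for j = 3, …, 2.

Pick v_3 = (0, 1, 0, 0, 0)ᵀ.
Then v_2 = N · v_3 = (-1, -1, -3, -2, 4)ᵀ.
Then v_1 = N · v_2 = (-1, 0, 0, 0, 0)ᵀ.

Sanity check: (A − (0)·I) v_1 = (0, 0, 0, 0, 0)ᵀ = 0. ✓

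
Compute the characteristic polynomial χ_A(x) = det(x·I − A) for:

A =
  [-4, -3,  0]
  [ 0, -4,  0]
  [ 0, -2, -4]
x^3 + 12*x^2 + 48*x + 64

Expanding det(x·I − A) (e.g. by cofactor expansion or by noting that A is similar to its Jordan form J, which has the same characteristic polynomial as A) gives
  χ_A(x) = x^3 + 12*x^2 + 48*x + 64
which factors as (x + 4)^3. The eigenvalues (with algebraic multiplicities) are λ = -4 with multiplicity 3.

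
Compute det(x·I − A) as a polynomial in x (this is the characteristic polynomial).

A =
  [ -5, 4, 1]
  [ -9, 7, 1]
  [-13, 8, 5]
x^3 - 7*x^2 + 16*x - 12

Expanding det(x·I − A) (e.g. by cofactor expansion or by noting that A is similar to its Jordan form J, which has the same characteristic polynomial as A) gives
  χ_A(x) = x^3 - 7*x^2 + 16*x - 12
which factors as (x - 3)*(x - 2)^2. The eigenvalues (with algebraic multiplicities) are λ = 2 with multiplicity 2, λ = 3 with multiplicity 1.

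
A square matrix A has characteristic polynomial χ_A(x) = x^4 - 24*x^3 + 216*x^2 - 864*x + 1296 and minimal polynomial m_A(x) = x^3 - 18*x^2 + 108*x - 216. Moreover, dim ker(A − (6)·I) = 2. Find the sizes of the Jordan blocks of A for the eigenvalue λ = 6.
Block sizes for λ = 6: [3, 1]

Step 1 — from the characteristic polynomial, algebraic multiplicity of λ = 6 is 4. From dim ker(A − (6)·I) = 2, there are exactly 2 Jordan blocks for λ = 6.
Step 2 — from the minimal polynomial, the factor (x − 6)^3 tells us the largest block for λ = 6 has size 3.
Step 3 — with total size 4, 2 blocks, and largest block 3, the block sizes (in nonincreasing order) are [3, 1].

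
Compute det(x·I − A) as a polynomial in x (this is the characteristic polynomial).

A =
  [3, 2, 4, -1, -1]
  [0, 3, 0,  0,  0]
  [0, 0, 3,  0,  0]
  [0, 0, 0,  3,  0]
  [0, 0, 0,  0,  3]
x^5 - 15*x^4 + 90*x^3 - 270*x^2 + 405*x - 243

Expanding det(x·I − A) (e.g. by cofactor expansion or by noting that A is similar to its Jordan form J, which has the same characteristic polynomial as A) gives
  χ_A(x) = x^5 - 15*x^4 + 90*x^3 - 270*x^2 + 405*x - 243
which factors as (x - 3)^5. The eigenvalues (with algebraic multiplicities) are λ = 3 with multiplicity 5.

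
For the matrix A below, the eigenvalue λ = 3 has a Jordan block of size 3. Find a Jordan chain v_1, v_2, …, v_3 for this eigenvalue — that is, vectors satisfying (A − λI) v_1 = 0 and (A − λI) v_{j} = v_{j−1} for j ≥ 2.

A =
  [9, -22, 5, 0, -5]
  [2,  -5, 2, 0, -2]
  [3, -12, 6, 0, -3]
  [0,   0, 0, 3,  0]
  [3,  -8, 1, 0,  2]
A Jordan chain for λ = 3 of length 3:
v_1 = (-8, -4, -6, 0, 2)ᵀ
v_2 = (6, 2, 3, 0, 3)ᵀ
v_3 = (1, 0, 0, 0, 0)ᵀ

Let N = A − (3)·I. We want v_3 with N^3 v_3 = 0 but N^2 v_3 ≠ 0; then v_{j-1} := N · v_j for j = 3, …, 2.

Pick v_3 = (1, 0, 0, 0, 0)ᵀ.
Then v_2 = N · v_3 = (6, 2, 3, 0, 3)ᵀ.
Then v_1 = N · v_2 = (-8, -4, -6, 0, 2)ᵀ.

Sanity check: (A − (3)·I) v_1 = (0, 0, 0, 0, 0)ᵀ = 0. ✓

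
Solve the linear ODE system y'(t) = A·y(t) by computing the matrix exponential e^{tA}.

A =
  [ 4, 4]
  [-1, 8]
e^{tA} =
  [-2*t*exp(6*t) + exp(6*t), 4*t*exp(6*t)]
  [-t*exp(6*t), 2*t*exp(6*t) + exp(6*t)]

Strategy: write A = P · J · P⁻¹ where J is a Jordan canonical form, so e^{tA} = P · e^{tJ} · P⁻¹, and e^{tJ} can be computed block-by-block.

A has Jordan form
J =
  [6, 1]
  [0, 6]
(up to reordering of blocks).

Per-block formulas:
  For a 2×2 Jordan block J_2(6): exp(t · J_2(6)) = e^(6t)·(I + t·N), where N is the 2×2 nilpotent shift.

After assembling e^{tJ} and conjugating by P, we get:

e^{tA} =
  [-2*t*exp(6*t) + exp(6*t), 4*t*exp(6*t)]
  [-t*exp(6*t), 2*t*exp(6*t) + exp(6*t)]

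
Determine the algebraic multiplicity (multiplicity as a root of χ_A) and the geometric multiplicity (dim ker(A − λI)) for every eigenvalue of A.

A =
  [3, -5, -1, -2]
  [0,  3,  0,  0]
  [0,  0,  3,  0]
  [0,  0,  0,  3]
λ = 3: alg = 4, geom = 3

Step 1 — factor the characteristic polynomial to read off the algebraic multiplicities:
  χ_A(x) = (x - 3)^4

Step 2 — compute geometric multiplicities via the rank-nullity identity g(λ) = n − rank(A − λI):
  rank(A − (3)·I) = 1, so dim ker(A − (3)·I) = n − 1 = 3

Summary:
  λ = 3: algebraic multiplicity = 4, geometric multiplicity = 3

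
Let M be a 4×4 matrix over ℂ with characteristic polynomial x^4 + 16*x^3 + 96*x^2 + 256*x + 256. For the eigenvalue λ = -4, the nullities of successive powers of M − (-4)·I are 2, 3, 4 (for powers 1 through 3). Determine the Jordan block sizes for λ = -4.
Block sizes for λ = -4: [3, 1]

From the dimensions of kernels of powers, the number of Jordan blocks of size at least j is d_j − d_{j−1} where d_j = dim ker(N^j) (with d_0 = 0). Computing the differences gives [2, 1, 1].
The number of blocks of size exactly k is (#blocks of size ≥ k) − (#blocks of size ≥ k + 1), so the partition is: 1 block(s) of size 1, 1 block(s) of size 3.
In nonincreasing order the block sizes are [3, 1].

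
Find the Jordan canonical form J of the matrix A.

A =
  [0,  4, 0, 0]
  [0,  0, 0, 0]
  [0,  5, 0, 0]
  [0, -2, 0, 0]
J_2(0) ⊕ J_1(0) ⊕ J_1(0)

The characteristic polynomial is
  det(x·I − A) = x^4

Eigenvalues and multiplicities (the geometric multiplicity of λ is n − rank(A − λI), which equals the number of Jordan blocks for λ):
  λ = 0: algebraic multiplicity = 4, geometric multiplicity = 3

Determining the block sizes for each eigenvalue:
  λ = 0: 3 blocks summing to 4 forces exactly one block of size 2 and the rest size 1 → block sizes [2, 1, 1]

Assembling the blocks gives a Jordan form
J =
  [0, 1, 0, 0]
  [0, 0, 0, 0]
  [0, 0, 0, 0]
  [0, 0, 0, 0]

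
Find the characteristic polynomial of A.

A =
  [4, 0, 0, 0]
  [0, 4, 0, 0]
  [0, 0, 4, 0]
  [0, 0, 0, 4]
x^4 - 16*x^3 + 96*x^2 - 256*x + 256

Expanding det(x·I − A) (e.g. by cofactor expansion or by noting that A is similar to its Jordan form J, which has the same characteristic polynomial as A) gives
  χ_A(x) = x^4 - 16*x^3 + 96*x^2 - 256*x + 256
which factors as (x - 4)^4. The eigenvalues (with algebraic multiplicities) are λ = 4 with multiplicity 4.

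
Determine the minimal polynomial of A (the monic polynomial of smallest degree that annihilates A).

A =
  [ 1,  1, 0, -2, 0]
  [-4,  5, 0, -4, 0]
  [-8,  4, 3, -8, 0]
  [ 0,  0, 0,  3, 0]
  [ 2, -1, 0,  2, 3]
x^2 - 6*x + 9

The characteristic polynomial is χ_A(x) = (x - 3)^5, so the eigenvalues are known. The minimal polynomial is
  m_A(x) = Π_λ (x − λ)^{k_λ}
where k_λ is the size of the *largest* Jordan block for λ (equivalently, the smallest k with (A − λI)^k v = 0 for every generalised eigenvector v of λ).

  λ = 3: largest Jordan block has size 2, contributing (x − 3)^2

So m_A(x) = (x - 3)^2 = x^2 - 6*x + 9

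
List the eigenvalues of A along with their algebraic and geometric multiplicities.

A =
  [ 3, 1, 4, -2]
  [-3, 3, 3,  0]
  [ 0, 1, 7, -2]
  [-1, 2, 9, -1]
λ = 3: alg = 4, geom = 2

Step 1 — factor the characteristic polynomial to read off the algebraic multiplicities:
  χ_A(x) = (x - 3)^4

Step 2 — compute geometric multiplicities via the rank-nullity identity g(λ) = n − rank(A − λI):
  rank(A − (3)·I) = 2, so dim ker(A − (3)·I) = n − 2 = 2

Summary:
  λ = 3: algebraic multiplicity = 4, geometric multiplicity = 2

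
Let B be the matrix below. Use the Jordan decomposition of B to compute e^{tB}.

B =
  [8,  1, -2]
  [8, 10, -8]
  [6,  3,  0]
e^{tB} =
  [2*t*exp(6*t) + exp(6*t), t*exp(6*t), -2*t*exp(6*t)]
  [8*t*exp(6*t), 4*t*exp(6*t) + exp(6*t), -8*t*exp(6*t)]
  [6*t*exp(6*t), 3*t*exp(6*t), -6*t*exp(6*t) + exp(6*t)]

Strategy: write B = P · J · P⁻¹ where J is a Jordan canonical form, so e^{tB} = P · e^{tJ} · P⁻¹, and e^{tJ} can be computed block-by-block.

B has Jordan form
J =
  [6, 1, 0]
  [0, 6, 0]
  [0, 0, 6]
(up to reordering of blocks).

Per-block formulas:
  For a 2×2 Jordan block J_2(6): exp(t · J_2(6)) = e^(6t)·(I + t·N), where N is the 2×2 nilpotent shift.
  For a 1×1 block at λ = 6: exp(t · [6]) = [e^(6t)].

After assembling e^{tJ} and conjugating by P, we get:

e^{tB} =
  [2*t*exp(6*t) + exp(6*t), t*exp(6*t), -2*t*exp(6*t)]
  [8*t*exp(6*t), 4*t*exp(6*t) + exp(6*t), -8*t*exp(6*t)]
  [6*t*exp(6*t), 3*t*exp(6*t), -6*t*exp(6*t) + exp(6*t)]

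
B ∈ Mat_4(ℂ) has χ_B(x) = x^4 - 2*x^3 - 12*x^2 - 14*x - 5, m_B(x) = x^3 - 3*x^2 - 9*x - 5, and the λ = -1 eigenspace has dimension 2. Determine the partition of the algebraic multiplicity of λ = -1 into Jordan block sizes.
Block sizes for λ = -1: [2, 1]

Step 1 — from the characteristic polynomial, algebraic multiplicity of λ = -1 is 3. From dim ker(B − (-1)·I) = 2, there are exactly 2 Jordan blocks for λ = -1.
Step 2 — from the minimal polynomial, the factor (x + 1)^2 tells us the largest block for λ = -1 has size 2.
Step 3 — with total size 3, 2 blocks, and largest block 2, the block sizes (in nonincreasing order) are [2, 1].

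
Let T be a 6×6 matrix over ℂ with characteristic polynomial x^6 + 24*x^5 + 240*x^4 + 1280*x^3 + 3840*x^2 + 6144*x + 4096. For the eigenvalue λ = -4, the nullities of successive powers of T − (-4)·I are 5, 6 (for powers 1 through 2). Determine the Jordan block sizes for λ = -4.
Block sizes for λ = -4: [2, 1, 1, 1, 1]

From the dimensions of kernels of powers, the number of Jordan blocks of size at least j is d_j − d_{j−1} where d_j = dim ker(N^j) (with d_0 = 0). Computing the differences gives [5, 1].
The number of blocks of size exactly k is (#blocks of size ≥ k) − (#blocks of size ≥ k + 1), so the partition is: 4 block(s) of size 1, 1 block(s) of size 2.
In nonincreasing order the block sizes are [2, 1, 1, 1, 1].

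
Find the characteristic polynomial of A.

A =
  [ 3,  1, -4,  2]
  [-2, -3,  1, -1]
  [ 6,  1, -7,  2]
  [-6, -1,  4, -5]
x^4 + 12*x^3 + 54*x^2 + 108*x + 81

Expanding det(x·I − A) (e.g. by cofactor expansion or by noting that A is similar to its Jordan form J, which has the same characteristic polynomial as A) gives
  χ_A(x) = x^4 + 12*x^3 + 54*x^2 + 108*x + 81
which factors as (x + 3)^4. The eigenvalues (with algebraic multiplicities) are λ = -3 with multiplicity 4.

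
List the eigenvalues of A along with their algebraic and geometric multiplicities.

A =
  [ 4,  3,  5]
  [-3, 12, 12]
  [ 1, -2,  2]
λ = 6: alg = 3, geom = 1

Step 1 — factor the characteristic polynomial to read off the algebraic multiplicities:
  χ_A(x) = (x - 6)^3

Step 2 — compute geometric multiplicities via the rank-nullity identity g(λ) = n − rank(A − λI):
  rank(A − (6)·I) = 2, so dim ker(A − (6)·I) = n − 2 = 1

Summary:
  λ = 6: algebraic multiplicity = 3, geometric multiplicity = 1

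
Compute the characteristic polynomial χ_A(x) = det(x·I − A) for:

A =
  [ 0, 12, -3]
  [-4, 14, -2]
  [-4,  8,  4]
x^3 - 18*x^2 + 108*x - 216

Expanding det(x·I − A) (e.g. by cofactor expansion or by noting that A is similar to its Jordan form J, which has the same characteristic polynomial as A) gives
  χ_A(x) = x^3 - 18*x^2 + 108*x - 216
which factors as (x - 6)^3. The eigenvalues (with algebraic multiplicities) are λ = 6 with multiplicity 3.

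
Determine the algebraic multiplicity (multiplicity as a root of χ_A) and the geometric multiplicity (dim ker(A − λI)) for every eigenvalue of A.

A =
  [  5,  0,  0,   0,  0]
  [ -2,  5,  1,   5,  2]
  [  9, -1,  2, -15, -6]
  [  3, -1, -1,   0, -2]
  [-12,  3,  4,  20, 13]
λ = 5: alg = 5, geom = 2

Step 1 — factor the characteristic polynomial to read off the algebraic multiplicities:
  χ_A(x) = (x - 5)^5

Step 2 — compute geometric multiplicities via the rank-nullity identity g(λ) = n − rank(A − λI):
  rank(A − (5)·I) = 3, so dim ker(A − (5)·I) = n − 3 = 2

Summary:
  λ = 5: algebraic multiplicity = 5, geometric multiplicity = 2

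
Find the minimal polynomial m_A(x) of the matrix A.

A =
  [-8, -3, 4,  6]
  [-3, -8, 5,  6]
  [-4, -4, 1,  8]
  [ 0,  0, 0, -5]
x^3 + 15*x^2 + 75*x + 125

The characteristic polynomial is χ_A(x) = (x + 5)^4, so the eigenvalues are known. The minimal polynomial is
  m_A(x) = Π_λ (x − λ)^{k_λ}
where k_λ is the size of the *largest* Jordan block for λ (equivalently, the smallest k with (A − λI)^k v = 0 for every generalised eigenvector v of λ).

  λ = -5: largest Jordan block has size 3, contributing (x + 5)^3

So m_A(x) = (x + 5)^3 = x^3 + 15*x^2 + 75*x + 125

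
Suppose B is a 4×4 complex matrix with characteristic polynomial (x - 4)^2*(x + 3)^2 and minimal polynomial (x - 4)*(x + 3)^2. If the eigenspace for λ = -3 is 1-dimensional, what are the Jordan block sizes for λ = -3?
Block sizes for λ = -3: [2]

Step 1 — from the characteristic polynomial, algebraic multiplicity of λ = -3 is 2. From dim ker(B − (-3)·I) = 1, there are exactly 1 Jordan blocks for λ = -3.
Step 2 — from the minimal polynomial, the factor (x + 3)^2 tells us the largest block for λ = -3 has size 2.
Step 3 — with total size 2, 1 blocks, and largest block 2, the block sizes (in nonincreasing order) are [2].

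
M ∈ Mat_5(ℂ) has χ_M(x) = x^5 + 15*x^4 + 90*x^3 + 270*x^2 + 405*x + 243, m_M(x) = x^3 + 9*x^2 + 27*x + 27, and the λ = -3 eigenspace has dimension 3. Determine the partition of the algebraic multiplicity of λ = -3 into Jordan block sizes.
Block sizes for λ = -3: [3, 1, 1]

Step 1 — from the characteristic polynomial, algebraic multiplicity of λ = -3 is 5. From dim ker(M − (-3)·I) = 3, there are exactly 3 Jordan blocks for λ = -3.
Step 2 — from the minimal polynomial, the factor (x + 3)^3 tells us the largest block for λ = -3 has size 3.
Step 3 — with total size 5, 3 blocks, and largest block 3, the block sizes (in nonincreasing order) are [3, 1, 1].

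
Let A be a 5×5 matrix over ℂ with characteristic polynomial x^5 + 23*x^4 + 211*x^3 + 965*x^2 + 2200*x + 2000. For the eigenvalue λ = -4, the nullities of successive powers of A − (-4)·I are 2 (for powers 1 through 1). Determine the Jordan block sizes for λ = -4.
Block sizes for λ = -4: [1, 1]

From the dimensions of kernels of powers, the number of Jordan blocks of size at least j is d_j − d_{j−1} where d_j = dim ker(N^j) (with d_0 = 0). Computing the differences gives [2].
The number of blocks of size exactly k is (#blocks of size ≥ k) − (#blocks of size ≥ k + 1), so the partition is: 2 block(s) of size 1.
In nonincreasing order the block sizes are [1, 1].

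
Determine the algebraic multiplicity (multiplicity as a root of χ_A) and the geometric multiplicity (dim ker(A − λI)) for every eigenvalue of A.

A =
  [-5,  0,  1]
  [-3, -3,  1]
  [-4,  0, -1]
λ = -3: alg = 3, geom = 1

Step 1 — factor the characteristic polynomial to read off the algebraic multiplicities:
  χ_A(x) = (x + 3)^3

Step 2 — compute geometric multiplicities via the rank-nullity identity g(λ) = n − rank(A − λI):
  rank(A − (-3)·I) = 2, so dim ker(A − (-3)·I) = n − 2 = 1

Summary:
  λ = -3: algebraic multiplicity = 3, geometric multiplicity = 1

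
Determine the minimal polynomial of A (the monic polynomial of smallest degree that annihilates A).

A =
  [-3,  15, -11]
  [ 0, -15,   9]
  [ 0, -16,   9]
x^3 + 9*x^2 + 27*x + 27

The characteristic polynomial is χ_A(x) = (x + 3)^3, so the eigenvalues are known. The minimal polynomial is
  m_A(x) = Π_λ (x − λ)^{k_λ}
where k_λ is the size of the *largest* Jordan block for λ (equivalently, the smallest k with (A − λI)^k v = 0 for every generalised eigenvector v of λ).

  λ = -3: largest Jordan block has size 3, contributing (x + 3)^3

So m_A(x) = (x + 3)^3 = x^3 + 9*x^2 + 27*x + 27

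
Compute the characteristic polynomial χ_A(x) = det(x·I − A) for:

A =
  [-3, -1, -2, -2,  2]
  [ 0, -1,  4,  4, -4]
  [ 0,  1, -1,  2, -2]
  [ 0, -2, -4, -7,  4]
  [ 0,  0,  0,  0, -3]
x^5 + 15*x^4 + 90*x^3 + 270*x^2 + 405*x + 243

Expanding det(x·I − A) (e.g. by cofactor expansion or by noting that A is similar to its Jordan form J, which has the same characteristic polynomial as A) gives
  χ_A(x) = x^5 + 15*x^4 + 90*x^3 + 270*x^2 + 405*x + 243
which factors as (x + 3)^5. The eigenvalues (with algebraic multiplicities) are λ = -3 with multiplicity 5.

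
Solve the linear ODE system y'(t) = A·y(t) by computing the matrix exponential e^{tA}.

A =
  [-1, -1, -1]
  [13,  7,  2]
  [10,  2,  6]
e^{tA} =
  [t^2*exp(4*t) - 5*t*exp(4*t) + exp(4*t), -t*exp(4*t), t^2*exp(4*t)/2 - t*exp(4*t)]
  [-3*t^2*exp(4*t) + 13*t*exp(4*t), 3*t*exp(4*t) + exp(4*t), -3*t^2*exp(4*t)/2 + 2*t*exp(4*t)]
  [-2*t^2*exp(4*t) + 10*t*exp(4*t), 2*t*exp(4*t), -t^2*exp(4*t) + 2*t*exp(4*t) + exp(4*t)]

Strategy: write A = P · J · P⁻¹ where J is a Jordan canonical form, so e^{tA} = P · e^{tJ} · P⁻¹, and e^{tJ} can be computed block-by-block.

A has Jordan form
J =
  [4, 1, 0]
  [0, 4, 1]
  [0, 0, 4]
(up to reordering of blocks).

Per-block formulas:
  For a 3×3 Jordan block J_3(4): exp(t · J_3(4)) = e^(4t)·(I + t·N + (t^2/2)·N^2), where N is the 3×3 nilpotent shift.

After assembling e^{tJ} and conjugating by P, we get:

e^{tA} =
  [t^2*exp(4*t) - 5*t*exp(4*t) + exp(4*t), -t*exp(4*t), t^2*exp(4*t)/2 - t*exp(4*t)]
  [-3*t^2*exp(4*t) + 13*t*exp(4*t), 3*t*exp(4*t) + exp(4*t), -3*t^2*exp(4*t)/2 + 2*t*exp(4*t)]
  [-2*t^2*exp(4*t) + 10*t*exp(4*t), 2*t*exp(4*t), -t^2*exp(4*t) + 2*t*exp(4*t) + exp(4*t)]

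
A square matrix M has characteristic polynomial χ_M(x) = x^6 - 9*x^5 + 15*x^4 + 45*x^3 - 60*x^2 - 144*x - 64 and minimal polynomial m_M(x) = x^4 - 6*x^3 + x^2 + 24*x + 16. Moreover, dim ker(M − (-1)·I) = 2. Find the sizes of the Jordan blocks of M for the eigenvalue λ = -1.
Block sizes for λ = -1: [2, 1]

Step 1 — from the characteristic polynomial, algebraic multiplicity of λ = -1 is 3. From dim ker(M − (-1)·I) = 2, there are exactly 2 Jordan blocks for λ = -1.
Step 2 — from the minimal polynomial, the factor (x + 1)^2 tells us the largest block for λ = -1 has size 2.
Step 3 — with total size 3, 2 blocks, and largest block 2, the block sizes (in nonincreasing order) are [2, 1].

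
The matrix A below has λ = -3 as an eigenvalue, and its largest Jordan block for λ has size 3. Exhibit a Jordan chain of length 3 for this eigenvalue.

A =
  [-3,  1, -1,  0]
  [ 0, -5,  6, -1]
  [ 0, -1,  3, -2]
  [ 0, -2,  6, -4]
A Jordan chain for λ = -3 of length 3:
v_1 = (-1, 0, 0, 0)ᵀ
v_2 = (1, -2, -1, -2)ᵀ
v_3 = (0, 1, 0, 0)ᵀ

Let N = A − (-3)·I. We want v_3 with N^3 v_3 = 0 but N^2 v_3 ≠ 0; then v_{j-1} := N · v_j for j = 3, …, 2.

Pick v_3 = (0, 1, 0, 0)ᵀ.
Then v_2 = N · v_3 = (1, -2, -1, -2)ᵀ.
Then v_1 = N · v_2 = (-1, 0, 0, 0)ᵀ.

Sanity check: (A − (-3)·I) v_1 = (0, 0, 0, 0)ᵀ = 0. ✓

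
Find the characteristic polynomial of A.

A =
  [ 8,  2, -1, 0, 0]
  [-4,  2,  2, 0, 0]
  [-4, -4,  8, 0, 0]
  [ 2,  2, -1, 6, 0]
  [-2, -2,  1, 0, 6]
x^5 - 30*x^4 + 360*x^3 - 2160*x^2 + 6480*x - 7776

Expanding det(x·I − A) (e.g. by cofactor expansion or by noting that A is similar to its Jordan form J, which has the same characteristic polynomial as A) gives
  χ_A(x) = x^5 - 30*x^4 + 360*x^3 - 2160*x^2 + 6480*x - 7776
which factors as (x - 6)^5. The eigenvalues (with algebraic multiplicities) are λ = 6 with multiplicity 5.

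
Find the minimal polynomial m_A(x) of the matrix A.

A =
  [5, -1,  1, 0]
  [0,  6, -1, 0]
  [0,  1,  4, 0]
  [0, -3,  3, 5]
x^2 - 10*x + 25

The characteristic polynomial is χ_A(x) = (x - 5)^4, so the eigenvalues are known. The minimal polynomial is
  m_A(x) = Π_λ (x − λ)^{k_λ}
where k_λ is the size of the *largest* Jordan block for λ (equivalently, the smallest k with (A − λI)^k v = 0 for every generalised eigenvector v of λ).

  λ = 5: largest Jordan block has size 2, contributing (x − 5)^2

So m_A(x) = (x - 5)^2 = x^2 - 10*x + 25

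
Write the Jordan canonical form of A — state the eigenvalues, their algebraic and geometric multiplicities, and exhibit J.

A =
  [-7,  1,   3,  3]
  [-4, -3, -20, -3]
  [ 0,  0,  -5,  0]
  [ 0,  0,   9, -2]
J_3(-5) ⊕ J_1(-2)

The characteristic polynomial is
  det(x·I − A) = x^4 + 17*x^3 + 105*x^2 + 275*x + 250 = (x + 2)*(x + 5)^3

Eigenvalues and multiplicities (the geometric multiplicity of λ is n − rank(A − λI), which equals the number of Jordan blocks for λ):
  λ = -5: algebraic multiplicity = 3, geometric multiplicity = 1
  λ = -2: algebraic multiplicity = 1, geometric multiplicity = 1

Determining the block sizes for each eigenvalue:
  λ = -5: one block (gm = 1), so the single block has size am = 3 → block sizes [3]
  λ = -2: one block (gm = 1), so the single block has size am = 1 → block sizes [1]

Assembling the blocks gives a Jordan form
J =
  [-5,  1,  0,  0]
  [ 0, -5,  1,  0]
  [ 0,  0, -5,  0]
  [ 0,  0,  0, -2]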